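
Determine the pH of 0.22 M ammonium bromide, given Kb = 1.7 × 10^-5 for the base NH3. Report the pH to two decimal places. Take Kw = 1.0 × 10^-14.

pH = 4.94

NH4+ is the conjugate acid of the weak base NH3.
Ka = Kw/Kb = 1.0×10^-14 / 1.7 × 10^-5 = 5.88 × 10^-10
Ka = [H+]²/(0.22 − [H+]) = 5.88 × 10^-10
Neglecting [H+] in the denominator: [H+] = √(5.88 × 10^-10 × 0.22) = 1.14 × 10^-5 M
pH = −log[H+] = −log(1.14 × 10^-5) = 4.94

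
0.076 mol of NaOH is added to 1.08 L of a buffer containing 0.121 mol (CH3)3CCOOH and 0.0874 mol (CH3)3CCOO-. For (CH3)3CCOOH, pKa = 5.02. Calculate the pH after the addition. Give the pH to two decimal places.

After neutralization: n((CH3)3CCOOH) = 0.045 mol, n((CH3)3CCOO-) = 0.163 mol.
pH = pKa + log([A⁻]/[HA]) = 5.02 + log(0.163/0.045) = 5.02 +0.559

pH = 5.58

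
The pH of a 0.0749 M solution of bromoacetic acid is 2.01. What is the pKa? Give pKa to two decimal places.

pKa = 2.83

[H+] = 10^(-2.01) = 9.77 × 10^-3 M
At equilibrium [HA] = 0.0749 − 9.77 × 10^-3 = 6.51 × 10^-2 M
Ka = [H+][A-]/[HA] = (9.77 × 10^-3)² / 6.51 × 10^-2 = 1.47 × 10^-3
pKa = -log(1.47 × 10^-3) = 2.83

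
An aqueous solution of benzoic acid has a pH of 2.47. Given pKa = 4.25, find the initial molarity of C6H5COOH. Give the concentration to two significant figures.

[H+] = 10^(-2.47) = 3.39 × 10^-3 M = x
Ka = 10^(−4.25) = 5.62 × 10^-5
Ka = x²/(C₀ − x) ⇒ C₀ = x + x²/Ka
C₀ = 3.39 × 10^-3 + (3.39 × 10^-3)²/(5.62 × 10^-5) = 2.08 × 10^-1 M

C₀ = 2.1 × 10^-1 M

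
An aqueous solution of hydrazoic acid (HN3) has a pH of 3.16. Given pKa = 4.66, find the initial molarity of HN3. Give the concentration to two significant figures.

C₀ = 2.3 × 10^-2 M

[H+] = 10^(-3.16) = 6.92 × 10^-4 M = x
Ka = 10^(−4.66) = 2.19 × 10^-5
Ka = x²/(C₀ − x) ⇒ C₀ = x + x²/Ka
C₀ = 6.92 × 10^-4 + (6.92 × 10^-4)²/(2.19 × 10^-5) = 2.26 × 10^-2 M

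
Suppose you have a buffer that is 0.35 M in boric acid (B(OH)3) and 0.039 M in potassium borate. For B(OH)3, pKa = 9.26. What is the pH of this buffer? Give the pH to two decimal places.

pH = pKa + log([A⁻]/[HA]) = 9.26 + log(0.039/0.35)
pH = 9.26 + (-0.953) = 8.31

pH = 8.31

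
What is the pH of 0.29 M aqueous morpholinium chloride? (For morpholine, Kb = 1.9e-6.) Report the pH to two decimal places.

pH = 4.41

C4H8ONH2+ is the conjugate acid of the weak base C4H8ONH.
Ka = Kw/Kb = 1.0×10^-14 / 1.9 × 10^-6 = 5.26 × 10^-9
Let x = [H+] at equilibrium. Ka = x²/(0.29 − x).
Since Ka ≪ C₀, x ≈ √(Ka·C₀) = 3.91 × 10^-5 M.
Check: 0.013% ionized — well under 5%, approximation valid.
pH = −log(3.91 × 10^-5) = 4.41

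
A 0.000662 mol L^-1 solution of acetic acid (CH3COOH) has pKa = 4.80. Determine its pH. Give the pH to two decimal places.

pH = 4.02

CH3COOH ⇌ CH3COO- + H+
Ka = 10^(−4.80) = 1.58 × 10^-5
Let x = [H+] at equilibrium. Ka = x²/(0.000662 − x).
x is not negligible relative to C₀; solve x² + 1.58e-05·x − 1.05e-08 = 0.
x = [−1.58e-05 + √(1.58e-05² + 4.18e-08)]/2 = 9.47 × 10^-5 M
pH = −log[H+] = −log(9.47 × 10^-5) = 4.02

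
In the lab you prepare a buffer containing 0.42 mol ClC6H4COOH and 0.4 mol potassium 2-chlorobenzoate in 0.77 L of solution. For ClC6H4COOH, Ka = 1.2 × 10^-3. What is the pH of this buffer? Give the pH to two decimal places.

pKa = −log(1.2 × 10^-3) = 2.921
Using pH = pKa + log([base]/[acid]) with [base]/[acid] = 0.4/0.42:
pH = 2.921 + (-0.021) = 2.90

pH = 2.90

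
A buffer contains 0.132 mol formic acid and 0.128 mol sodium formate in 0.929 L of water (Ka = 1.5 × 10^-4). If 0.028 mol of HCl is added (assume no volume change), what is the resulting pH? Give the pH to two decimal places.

After neutralization: n(HCOOH) = 0.16 mol, n(HCOO-) = 0.1 mol.
pKa = −log(1.5 × 10^-4) = 3.824
Henderson–Hasselbalch with mole ratio 0.1/0.16: pH = 3.824 + (-0.204)

pH = 3.62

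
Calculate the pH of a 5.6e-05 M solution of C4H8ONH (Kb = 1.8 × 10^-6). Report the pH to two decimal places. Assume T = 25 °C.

C4H8ONH + H2O ⇌ C4H8ONH2+ + OH-
From the ICE table, Kb = x²/(5.6e-05 − x) = 1.8 × 10^-6.
x is not negligible relative to C₀; solve x² + 1.8e-06·x − 1.01e-10 = 0.
x = [−1.8e-06 + √(1.8e-06² + 4.03e-10)]/2 = 9.18 × 10^-6 M
pOH = 5.04, so pH = 14.00 − pOH = 8.96

pH = 8.96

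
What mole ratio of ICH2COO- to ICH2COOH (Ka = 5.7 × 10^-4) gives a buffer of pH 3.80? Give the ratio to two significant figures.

ratio = 3.6

pKa = -log(5.7 × 10^-4) = 3.244
pH = pKa + log(r) ⇒ log(r) = 3.80 − 3.244 = +0.556
r = [ICH2COO-]/[ICH2COOH] = 10^(+0.556) = 3.6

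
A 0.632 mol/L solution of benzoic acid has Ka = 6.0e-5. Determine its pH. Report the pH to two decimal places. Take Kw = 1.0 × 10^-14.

C6H5COOH ⇌ C6H5COO- + H+
Ka = [H+]²/(0.632 − [H+]) = 6.0 × 10^-5
Since Ka ≪ C₀, [H+] ≈ √(Ka·C₀) = 6.16 × 10^-3 M.
([H+]/C₀ = 0.97% < 5%, so the approximation holds.)
pH = −log[H+] = −log(6.16 × 10^-3) = 2.21

pH = 2.21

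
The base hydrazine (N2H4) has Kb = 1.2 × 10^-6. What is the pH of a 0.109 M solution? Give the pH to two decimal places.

pH = 10.56

N2H4 + H2O ⇌ N2H5+ + OH-
From the ICE table, Kb = [OH-]²/(0.109 − [OH-]) = 1.2 × 10^-6.
Since Kb ≪ C₀, [OH-] ≈ √(Kb·C₀) = 3.62 × 10^-4 M.
pOH = 3.44, so pH = 14.00 − pOH = 10.56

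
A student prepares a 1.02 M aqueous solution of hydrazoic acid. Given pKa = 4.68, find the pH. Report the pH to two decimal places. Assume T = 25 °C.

HN3 ⇌ N3- + H+
Ka = 10^(−4.68) = 2.09 × 10^-5
From the ICE table, Ka = x²/(1.02 − x) = 2.09 × 10^-5.
Assume x ≪ 1.02: x ≈ √(2.09 × 10^-5 × 1.02) = 4.62 × 10^-3 M
(x/C₀ = 0.45% < 5%, so the approximation holds.)
pH = −log(4.62 × 10^-3) = 2.34

pH = 2.34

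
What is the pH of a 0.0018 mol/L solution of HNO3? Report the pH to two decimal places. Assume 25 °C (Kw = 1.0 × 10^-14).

pH = 2.74

HNO3 is a strong acid and dissociates completely, so [H+] = 0.0018 M.
pH = -log(0.0018) = 2.74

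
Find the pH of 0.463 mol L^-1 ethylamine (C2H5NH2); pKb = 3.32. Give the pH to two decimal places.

pH = 12.17

C2H5NH2 + H2O ⇌ C2H5NH3+ + OH-
Kb = 10^(−3.32) = 4.79 × 10^-4
From the ICE table, Kb = [OH-]²/(0.463 − [OH-]) = 4.79 × 10^-4.
Neglecting [OH-] in the denominator: [OH-] = √(4.79 × 10^-4 × 0.463) = 1.49 × 10^-2 M
([OH-]/C₀ = 3.2% < 5%, so the approximation holds.)
pOH = 1.83, so pH = 14.00 − pOH = 12.17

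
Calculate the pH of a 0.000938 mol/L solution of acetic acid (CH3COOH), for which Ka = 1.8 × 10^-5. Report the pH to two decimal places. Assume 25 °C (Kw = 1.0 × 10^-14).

CH3COOH ⇌ CH3COO- + H+
Ka = x²/(0.000938 − x) = 1.8 × 10^-5
Here C₀/Ka ≈ 52.1, so the small-x approximation fails. Use the quadratic:
x = [−1.8e-05 + √(1.8e-05² + 6.75e-08)]/2 = 1.21 × 10^-4 M
pH = −log(1.21 × 10^-4) = 3.92

pH = 3.92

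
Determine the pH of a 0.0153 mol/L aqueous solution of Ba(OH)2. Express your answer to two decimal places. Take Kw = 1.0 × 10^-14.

pH = 12.49

Ba(OH)2 is a strong base (each formula unit releases 2 OH-); [OH-] = 0.0306 M.
pOH = -log(0.0306) = 1.51
pH = 14.00 - 1.51 = 12.49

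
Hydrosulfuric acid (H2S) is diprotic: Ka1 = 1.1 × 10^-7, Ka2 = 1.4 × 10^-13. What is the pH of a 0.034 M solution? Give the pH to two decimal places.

Ka1 ≫ Ka2, so treat the first dissociation as the only significant source of H+.
Ka1 = x²/(0.034 − x) = 1.1 × 10^-7
x ≈ √(1.1 × 10^-7 × 0.034) = 6.12 × 10^-5 M
pH = −log(6.12 × 10^-5) = 4.21

pH = 4.21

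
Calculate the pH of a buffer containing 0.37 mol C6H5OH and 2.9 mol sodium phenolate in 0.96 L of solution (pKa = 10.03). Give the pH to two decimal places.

pH = 10.92

pH = pKa + log([A⁻]/[HA]) = 10.03 + log(2.9/0.37)
pH = 10.03 + (+0.894) = 10.92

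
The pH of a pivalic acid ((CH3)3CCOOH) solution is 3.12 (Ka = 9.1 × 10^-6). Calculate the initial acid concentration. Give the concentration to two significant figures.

C₀ = 6.4 × 10^-2 M

[H+] = 10^(-3.12) = 7.59 × 10^-4 M = x
Ka = x²/(C₀ − x) ⇒ C₀ = x + x²/Ka
C₀ = 7.59 × 10^-4 + (7.59 × 10^-4)²/(9.1 × 10^-6) = 6.41 × 10^-2 M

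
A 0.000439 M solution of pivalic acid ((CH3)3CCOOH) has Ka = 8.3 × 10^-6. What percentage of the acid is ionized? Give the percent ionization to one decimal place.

(CH3)3CCOOH ⇌ (CH3)3CCOO- + H+; let x = [H+] at equilibrium.
Ka = x²/(C₀ − x); solving the quadratic gives x = 5.64 × 10^-5 M.
% ionization = x/C₀ × 100% = 5.64 × 10^-5/0.000439 × 100% = 12.8%

12.8%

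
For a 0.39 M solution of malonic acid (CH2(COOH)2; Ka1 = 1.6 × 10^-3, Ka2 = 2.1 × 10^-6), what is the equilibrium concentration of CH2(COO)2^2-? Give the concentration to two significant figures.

2.1 × 10^-6 M

First ionization gives [H+] ≈ [CH2(COOH)COO-] = 2.42 × 10^-2 M.
Second step: Ka2 = [H+][CH2(COO)2^2-]/[CH2(COOH)COO-] ≈ [CH2(COO)2^2-] (since [H+] ≈ [CH2(COOH)COO-]).
So [CH2(COO)2^2-] ≈ Ka2.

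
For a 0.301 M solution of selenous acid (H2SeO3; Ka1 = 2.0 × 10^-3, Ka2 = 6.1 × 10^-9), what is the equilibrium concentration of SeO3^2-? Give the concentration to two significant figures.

6.1 × 10^-9 M

First ionization gives [H+] ≈ [HSeO3-] = 2.36 × 10^-2 M.
Second step: Ka2 = [H+][SeO3^2-]/[HSeO3-] ≈ [SeO3^2-] (since [H+] ≈ [HSeO3-]).
So [SeO3^2-] ≈ Ka2.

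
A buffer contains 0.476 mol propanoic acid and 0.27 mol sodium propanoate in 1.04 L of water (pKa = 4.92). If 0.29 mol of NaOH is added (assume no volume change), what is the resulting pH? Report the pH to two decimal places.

After neutralization: n(CH3CH2COOH) = 0.186 mol, n(CH3CH2COO-) = 0.56 mol.
Henderson–Hasselbalch with mole ratio 0.56/0.186: pH = 4.92 + (+0.479)

pH = 5.40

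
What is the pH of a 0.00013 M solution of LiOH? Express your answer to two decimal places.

LiOH is a strong base; [OH-] = 0.00013 M.
pOH = -log(0.00013) = 3.89
pH = 14.00 - 3.89 = 10.11

pH = 10.11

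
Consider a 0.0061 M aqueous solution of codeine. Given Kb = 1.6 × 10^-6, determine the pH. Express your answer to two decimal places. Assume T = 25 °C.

pH = 9.99

C18H21NO3 + H2O ⇌ C18H22NO3+ + OH-
Kb = [OH-]²/(0.0061 − [OH-]) = 1.6 × 10^-6
Since Kb ≪ C₀, [OH-] ≈ √(Kb·C₀) = 9.88 × 10^-5 M.
Check: 1.6% ionized — well under 5%, approximation valid.
pOH = −log(9.88 × 10^-5) = 4.01; pH = 14.00 − 4.01 = 9.99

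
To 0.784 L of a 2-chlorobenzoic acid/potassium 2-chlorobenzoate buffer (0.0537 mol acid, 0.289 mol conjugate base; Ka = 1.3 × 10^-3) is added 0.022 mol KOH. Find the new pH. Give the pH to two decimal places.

OH- converts ClC6H4COOH to ClC6H4COO-: ClC6H4COOH → 0.0317 mol, ClC6H4COO- → 0.311 mol.
pKa = −log(1.3 × 10^-3) = 2.886
Henderson–Hasselbalch with mole ratio 0.311/0.0317: pH = 2.886 + (+0.992)

pH = 3.88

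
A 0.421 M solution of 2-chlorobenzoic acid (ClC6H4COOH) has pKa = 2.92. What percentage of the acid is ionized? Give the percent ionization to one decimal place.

ClC6H4COOH ⇌ ClC6H4COO- + H+; let x = [H+] at equilibrium.
Ka = 10^(−2.92) = 1.20 × 10^-3
Solve x² + 0.0012x − 0.000505 = 0 → x = 2.19 × 10^-2 M
% ionization = x/C₀ × 100% = 2.19 × 10^-2/0.421 × 100% = 5.2%

5.2%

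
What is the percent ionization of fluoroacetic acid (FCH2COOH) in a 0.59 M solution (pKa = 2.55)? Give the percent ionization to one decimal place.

6.7%

FCH2COOH ⇌ FCH2COO- + H+; let x = [H+] at equilibrium.
Ka = 10^(−2.55) = 2.82 × 10^-3
Ka = x²/(C₀ − x); solving the quadratic gives x = 3.94 × 10^-2 M.
% ionization = x/C₀ × 100% = 3.94 × 10^-2/0.59 × 100% = 6.7%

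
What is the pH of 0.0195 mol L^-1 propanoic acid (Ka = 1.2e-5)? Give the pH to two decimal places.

pH = 3.32

CH3CH2COOH ⇌ CH3CH2COO- + H+
Ka = x²/(0.0195 − x) = 1.2 × 10^-5
Since Ka ≪ C₀, x ≈ √(Ka·C₀) = 4.84 × 10^-4 M.
pH = −log[H+] = −log(4.84 × 10^-4) = 3.32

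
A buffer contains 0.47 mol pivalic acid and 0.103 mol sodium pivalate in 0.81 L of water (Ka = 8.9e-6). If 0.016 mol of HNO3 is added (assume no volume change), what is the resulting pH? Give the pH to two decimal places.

pH = 4.30

After neutralization: n((CH3)3CCOOH) = 0.486 mol, n((CH3)3CCOO-) = 0.087 mol.
pKa = −log(8.9 × 10^-6) = 5.051
pH = pKa + log(n_(CH3)3CCOO-/n_(CH3)3CCOOH) = 5.051 + log(0.087/0.486) = 5.051 + (-0.747)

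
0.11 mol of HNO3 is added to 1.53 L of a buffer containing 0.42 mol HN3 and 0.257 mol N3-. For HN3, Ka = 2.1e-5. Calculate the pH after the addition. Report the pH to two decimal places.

pH = 4.12

After neutralization: n(HN3) = 0.53 mol, n(N3-) = 0.147 mol.
pKa = −log(2.1 × 10^-5) = 4.678
pH = pKa + log([A⁻]/[HA]) = 4.678 + log(0.147/0.53) = 4.678 -0.557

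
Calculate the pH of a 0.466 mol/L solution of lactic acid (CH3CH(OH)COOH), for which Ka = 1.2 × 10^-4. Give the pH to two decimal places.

CH3CH(OH)COOH ⇌ CH3CH(OH)COO- + H+
Ka = x²/(0.466 − x) = 1.2 × 10^-4
Neglecting x in the denominator: x = √(1.2 × 10^-4 × 0.466) = 7.48 × 10^-3 M
pH = −log[H+] = −log(7.48 × 10^-3) = 2.13

pH = 2.13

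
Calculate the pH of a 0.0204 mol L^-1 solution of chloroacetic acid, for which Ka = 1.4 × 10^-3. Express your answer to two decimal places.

ClCH2COOH ⇌ ClCH2COO- + H+
Ka = [H+]²/(0.0204 − [H+]) = 1.4 × 10^-3
The 5% rule fails; solving [H+]² + Ka·[H+] − Ka·C₀ = 0 exactly:
[H+] = [−0.0014 + √(0.0014² + 0.000114)]/2 = 4.69 × 10^-3 M
pH = −log(4.69 × 10^-3) = 2.33

pH = 2.33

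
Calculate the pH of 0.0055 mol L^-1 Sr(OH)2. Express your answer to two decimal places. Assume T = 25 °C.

Sr(OH)2 is a strong base (each formula unit releases 2 OH-); [OH-] = 0.011 M.
pOH = -log(0.011) = 1.96
pH = 14.00 - 1.96 = 12.04

pH = 12.04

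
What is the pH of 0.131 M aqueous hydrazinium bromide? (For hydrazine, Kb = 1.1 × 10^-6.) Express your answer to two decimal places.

pH = 4.46

N2H5+ is the conjugate acid of the weak base N2H4.
Ka = Kw/Kb = 1.0×10^-14 / 1.1 × 10^-6 = 9.09 × 10^-9
Ka = [H+]²/(0.131 − [H+]) = 9.09 × 10^-9
Assume [H+] ≪ 0.131: [H+] ≈ √(9.09 × 10^-9 × 0.131) = 3.45 × 10^-5 M
Check: 0.026% ionized — well under 5%, approximation valid.
pH = −log(3.45 × 10^-5) = 4.46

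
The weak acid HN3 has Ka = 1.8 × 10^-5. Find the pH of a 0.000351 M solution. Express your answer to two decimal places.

HN3 ⇌ N3- + H+
From the ICE table, Ka = x²/(0.000351 − x) = 1.8 × 10^-5.
The 5% rule fails; solving x² + Ka·x − Ka·C₀ = 0 exactly:
x = (−Ka + √(Ka² + 4·Ka·C₀))/2 = 7.10 × 10^-5 M
pH = −log[H+] = −log(7.10 × 10^-5) = 4.15

pH = 4.15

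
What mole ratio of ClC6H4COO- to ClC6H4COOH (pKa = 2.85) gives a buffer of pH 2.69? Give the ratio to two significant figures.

ratio = 0.69

pH = pKa + log(r) ⇒ log(r) = 2.69 − 2.85 = -0.16
r = [ClC6H4COO-]/[ClC6H4COOH] = 10^(-0.16) = 0.692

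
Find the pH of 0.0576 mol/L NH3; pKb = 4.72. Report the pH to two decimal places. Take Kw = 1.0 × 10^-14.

pH = 11.02

NH3 + H2O ⇌ NH4+ + OH-
Kb = 10^(−4.72) = 1.91 × 10^-5
From the ICE table, Kb = x²/(0.0576 − x) = 1.91 × 10^-5.
Since Kb ≪ C₀, x ≈ √(Kb·C₀) = 1.05 × 10^-3 M.
(x/C₀ = 1.8% < 5%, so the approximation holds.)
pOH = 2.98, so pH = 14.00 − pOH = 11.02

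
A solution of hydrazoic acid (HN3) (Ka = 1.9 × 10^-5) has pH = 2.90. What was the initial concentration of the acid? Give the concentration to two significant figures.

C₀ = 8.5 × 10^-2 M

[H+] = 10^(-2.90) = 1.26 × 10^-3 M = x
Ka = x²/(C₀ − x) ⇒ C₀ = x + x²/Ka
C₀ = 1.26 × 10^-3 + (1.26 × 10^-3)²/(1.9 × 10^-5) = 8.48 × 10^-2 M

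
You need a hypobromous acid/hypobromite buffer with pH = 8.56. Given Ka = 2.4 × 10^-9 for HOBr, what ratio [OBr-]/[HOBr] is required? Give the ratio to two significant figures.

pKa = -log(2.4 × 10^-9) = 8.620
pH = pKa + log(r) ⇒ log(r) = 8.56 − 8.620 = -0.060
r = [OBr-]/[HOBr] = 10^(-0.060) = 0.871

ratio = 0.87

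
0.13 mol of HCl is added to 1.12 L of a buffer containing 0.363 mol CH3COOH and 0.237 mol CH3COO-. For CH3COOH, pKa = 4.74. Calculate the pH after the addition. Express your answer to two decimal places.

pH = 4.08

After neutralization: n(CH3COOH) = 0.493 mol, n(CH3COO-) = 0.107 mol.
pH = pKa + log(n_CH3COO-/n_CH3COOH) = 4.74 + log(0.107/0.493) = 4.74 + (-0.663)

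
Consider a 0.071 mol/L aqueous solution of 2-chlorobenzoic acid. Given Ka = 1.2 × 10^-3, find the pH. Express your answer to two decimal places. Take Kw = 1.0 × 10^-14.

ClC6H4COOH ⇌ ClC6H4COO- + H+
Let x = [H+] at equilibrium. Ka = x²/(0.071 − x).
Here C₀/Ka ≈ 59.2, so the small-x approximation fails. Use the quadratic:
x = (−Ka + √(Ka² + 4·Ka·C₀))/2 = 8.65 × 10^-3 M
pH = −log[H+] = −log(8.65 × 10^-3) = 2.06

pH = 2.06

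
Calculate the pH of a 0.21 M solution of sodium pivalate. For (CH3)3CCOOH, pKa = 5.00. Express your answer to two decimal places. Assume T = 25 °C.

pH = 9.16

(CH3)3CCOO- is the conjugate base of the weak acid (CH3)3CCOOH.
Ka = 10^(−5.00) = 1.00 × 10^-5
Kb = Kw/Ka = 1.0×10^-14 / 1.00 × 10^-5 = 1.00 × 10^-9
Kb = [OH-]²/(0.21 − [OH-]) = 1.00 × 10^-9
Since Kb ≪ C₀, [OH-] ≈ √(Kb·C₀) = 1.45 × 10^-5 M.
pOH = 4.84, so pH = 14.00 − pOH = 9.16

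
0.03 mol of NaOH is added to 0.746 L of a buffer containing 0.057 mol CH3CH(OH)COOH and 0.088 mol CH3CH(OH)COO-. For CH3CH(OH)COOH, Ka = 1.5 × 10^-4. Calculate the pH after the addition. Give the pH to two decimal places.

After neutralization: n(CH3CH(OH)COOH) = 0.027 mol, n(CH3CH(OH)COO-) = 0.118 mol.
pKa = −log(1.5 × 10^-4) = 3.824
pH = pKa + log(n_CH3CH(OH)COO-/n_CH3CH(OH)COOH) = 3.824 + log(0.118/0.027) = 3.824 + (+0.641)

pH = 4.46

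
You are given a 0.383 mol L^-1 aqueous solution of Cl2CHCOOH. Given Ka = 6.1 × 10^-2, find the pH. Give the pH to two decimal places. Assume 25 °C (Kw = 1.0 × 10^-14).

pH = 0.90

Cl2CHCOOH ⇌ Cl2CHCOO- + H+
From the ICE table, Ka = [H+]²/(0.383 − [H+]) = 6.1 × 10^-2.
The 5% rule fails; solving [H+]² + Ka·[H+] − Ka·C₀ = 0 exactly:
[H+] = [−0.061 + √(0.061² + 0.0935)]/2 = 1.25 × 10^-1 M
pH = −log[H+] = −log(1.25 × 10^-1) = 0.90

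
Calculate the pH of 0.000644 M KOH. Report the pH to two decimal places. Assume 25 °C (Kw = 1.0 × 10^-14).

pH = 10.81

KOH is a strong base; [OH-] = 0.000644 M.
pOH = -log(0.000644) = 3.19
pH = 14.00 - 3.19 = 10.81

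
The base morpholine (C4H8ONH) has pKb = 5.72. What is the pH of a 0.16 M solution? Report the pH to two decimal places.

pH = 10.74

C4H8ONH + H2O ⇌ C4H8ONH2+ + OH-
Kb = 10^(−5.72) = 1.91 × 10^-6
Let x = [OH-] at equilibrium. Kb = x²/(0.16 − x).
Assume x ≪ 0.16: x ≈ √(1.91 × 10^-6 × 0.16) = 5.53 × 10^-4 M
(x/C₀ = 0.35% < 5%, so the approximation holds.)
pOH = 3.26, so pH = 14.00 − pOH = 10.74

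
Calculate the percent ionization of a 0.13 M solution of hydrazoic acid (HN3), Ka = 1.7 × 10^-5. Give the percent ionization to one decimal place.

HN3 ⇌ N3- + H+; let x = [H+] at equilibrium.
x ≈ √(Ka·C₀) = √(1.7 × 10^-5 × 0.13) = 1.49 × 10^-3 M
Fraction ionized = 1.49 × 10^-3 / 0.13 = 0.0115 → 1.1%

1.1%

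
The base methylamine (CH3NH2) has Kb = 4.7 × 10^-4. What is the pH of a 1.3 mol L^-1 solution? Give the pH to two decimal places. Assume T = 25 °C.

CH3NH2 + H2O ⇌ CH3NH3+ + OH-
Let x = [OH-] at equilibrium. Kb = x²/(1.3 − x).
Assume x ≪ 1.3: x ≈ √(4.7 × 10^-4 × 1.3) = 2.47 × 10^-2 M
pOH = −log(2.47 × 10^-2) = 1.61; pH = 14.00 − 1.61 = 12.39

pH = 12.39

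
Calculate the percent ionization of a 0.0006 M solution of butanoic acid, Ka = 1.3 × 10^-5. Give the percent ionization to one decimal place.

13.7%

CH3(CH2)2COOH ⇌ CH3(CH2)2COO- + H+; let x = [H+] at equilibrium.
Ka = x²/(C₀ − x); solving the quadratic gives x = 8.21 × 10^-5 M.
% ionization = x/C₀ × 100% = 8.21 × 10^-5/0.0006 × 100% = 13.7%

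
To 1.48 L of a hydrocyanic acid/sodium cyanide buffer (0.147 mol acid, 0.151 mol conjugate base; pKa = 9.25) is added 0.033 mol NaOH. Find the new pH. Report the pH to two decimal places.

After neutralization: n(HCN) = 0.114 mol, n(CN-) = 0.184 mol.
pH = pKa + log(n_CN-/n_HCN) = 9.25 + log(0.184/0.114) = 9.25 + (+0.208)

pH = 9.46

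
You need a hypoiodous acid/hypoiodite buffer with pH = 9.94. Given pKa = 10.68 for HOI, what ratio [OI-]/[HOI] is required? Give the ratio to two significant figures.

pH = pKa + log(r) ⇒ log(r) = 9.94 − 10.68 = -0.74
r = [OI-]/[HOI] = 10^(-0.74) = 0.182

ratio = 0.18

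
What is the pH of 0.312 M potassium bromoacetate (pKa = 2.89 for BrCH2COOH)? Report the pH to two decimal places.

BrCH2COO- is the conjugate base of the weak acid BrCH2COOH.
Ka = 10^(−2.89) = 1.29 × 10^-3
Kb = Kw/Ka = 1.0×10^-14 / 1.29 × 10^-3 = 7.75 × 10^-12
From the ICE table, Kb = x²/(0.312 − x) = 7.75 × 10^-12.
Neglecting x in the denominator: x = √(7.75 × 10^-12 × 0.312) = 1.55 × 10^-6 M
(x/C₀ = 0.0005% < 5%, so the approximation holds.)
pOH = 5.81, so pH = 14.00 − pOH = 8.19

pH = 8.19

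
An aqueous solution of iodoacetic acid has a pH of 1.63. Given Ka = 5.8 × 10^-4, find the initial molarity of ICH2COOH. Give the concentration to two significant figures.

[H+] = 10^(-1.63) = 2.34 × 10^-2 M = x
Ka = x²/(C₀ − x) ⇒ C₀ = x + x²/Ka
C₀ = 2.34 × 10^-2 + (2.34 × 10^-2)²/(5.8 × 10^-4) = 9.67 × 10^-1 M

C₀ = 9.7 × 10^-1 M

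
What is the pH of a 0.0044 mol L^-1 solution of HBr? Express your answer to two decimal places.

HBr is a strong acid and dissociates completely, so [H+] = 0.0044 M.
pH = -log(0.0044) = 2.36

pH = 2.36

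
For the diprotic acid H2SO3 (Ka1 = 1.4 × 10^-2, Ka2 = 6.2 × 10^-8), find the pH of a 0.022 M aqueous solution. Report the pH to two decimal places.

pH = 1.92

Ka1 ≫ Ka2, so treat the first dissociation as the only significant source of H+.
Ka1 = x²/(0.022 − x) = 1.4 × 10^-2
Solving the quadratic: x = (−Ka1 + √(Ka1² + 4·Ka1·C₀))/2 = 1.19 × 10^-2 M
pH = −log(1.19 × 10^-2) = 1.92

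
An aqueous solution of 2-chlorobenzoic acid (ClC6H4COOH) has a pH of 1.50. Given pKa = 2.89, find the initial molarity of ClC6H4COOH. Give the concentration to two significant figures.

[H+] = 10^(-1.50) = 3.16 × 10^-2 M = x
Ka = 10^(−2.89) = 1.29 × 10^-3
Ka = x²/(C₀ − x) ⇒ C₀ = x + x²/Ka
C₀ = 3.16 × 10^-2 + (3.16 × 10^-2)²/(1.29 × 10^-3) = 8.06 × 10^-1 M

C₀ = 8.1 × 10^-1 M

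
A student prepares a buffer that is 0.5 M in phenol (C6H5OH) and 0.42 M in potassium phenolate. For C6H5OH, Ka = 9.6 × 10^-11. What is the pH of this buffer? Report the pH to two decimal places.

pKa = −log(9.6 × 10^-11) = 10.018
pH = pKa + log([A⁻]/[HA]) = 10.018 + log(0.42/0.5)
pH = 10.018 + (-0.076) = 9.94

pH = 9.94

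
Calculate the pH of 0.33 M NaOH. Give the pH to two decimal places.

pH = 13.52

NaOH is a strong base; [OH-] = 0.33 M.
pOH = -log(0.33) = 0.48
pH = 14.00 - 0.48 = 13.52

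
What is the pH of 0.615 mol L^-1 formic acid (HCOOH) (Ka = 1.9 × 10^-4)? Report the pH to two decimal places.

pH = 1.97

HCOOH ⇌ HCOO- + H+
Ka = x²/(0.615 − x) = 1.9 × 10^-4
Assume x ≪ 0.615: x ≈ √(1.9 × 10^-4 × 0.615) = 1.08 × 10^-2 M
pH = −log(1.08 × 10^-2) = 1.97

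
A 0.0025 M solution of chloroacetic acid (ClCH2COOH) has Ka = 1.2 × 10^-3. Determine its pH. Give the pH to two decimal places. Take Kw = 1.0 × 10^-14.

pH = 2.91

ClCH2COOH ⇌ ClCH2COO- + H+
From the ICE table, Ka = [H+]²/(0.0025 − [H+]) = 1.2 × 10^-3.
[H+] is not negligible relative to C₀; solve [H+]² + 0.0012·[H+] − 3e-06 = 0.
[H+] = [−0.0012 + √(0.0012² + 1.2e-05)]/2 = 1.23 × 10^-3 M
pH = −log(1.23 × 10^-3) = 2.91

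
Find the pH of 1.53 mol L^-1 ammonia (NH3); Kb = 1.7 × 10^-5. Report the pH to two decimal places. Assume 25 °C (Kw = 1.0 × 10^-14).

NH3 + H2O ⇌ NH4+ + OH-
Kb = [OH-]²/(1.53 − [OH-]) = 1.7 × 10^-5
Neglecting [OH-] in the denominator: [OH-] = √(1.7 × 10^-5 × 1.53) = 5.10 × 10^-3 M
Check: 0.33% ionized — well under 5%, approximation valid.
pOH = −log(5.10 × 10^-3) = 2.29; pH = 14.00 − 2.29 = 11.71

pH = 11.71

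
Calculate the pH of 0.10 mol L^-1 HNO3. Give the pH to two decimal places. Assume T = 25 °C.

HNO3 is a strong acid and dissociates completely, so [H+] = 0.10 M.
pH = -log(0.1) = 1.00

pH = 1.00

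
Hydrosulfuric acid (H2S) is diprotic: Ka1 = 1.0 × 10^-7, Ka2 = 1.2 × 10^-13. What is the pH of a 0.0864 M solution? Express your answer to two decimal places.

Since Ka1 ≫ Ka2, the first ionization dominates [H+].
Ka1 = x²/(0.0864 − x) = 1.0 × 10^-7
x ≈ √(1.0 × 10^-7 × 0.0864) = 9.30 × 10^-5 M
pH = −log(9.30 × 10^-5) = 4.03

pH = 4.03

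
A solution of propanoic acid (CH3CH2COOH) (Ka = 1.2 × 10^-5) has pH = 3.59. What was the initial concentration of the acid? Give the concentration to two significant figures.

[H+] = 10^(-3.59) = 2.57 × 10^-4 M = x
Ka = x²/(C₀ − x) ⇒ C₀ = x + x²/Ka
C₀ = 2.57 × 10^-4 + (2.57 × 10^-4)²/(1.2 × 10^-5) = 5.76 × 10^-3 M

C₀ = 5.8 × 10^-3 M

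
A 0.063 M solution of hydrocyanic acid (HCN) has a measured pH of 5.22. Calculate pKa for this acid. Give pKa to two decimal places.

pKa = 9.24

[H+] = 10^(-5.22) = 6.03 × 10^-6 M
At equilibrium [HA] = 0.063 − 6.03 × 10^-6 = 6.30 × 10^-2 M
Ka = [H+][A-]/[HA] = (6.03 × 10^-6)² / 6.30 × 10^-2 = 5.77 × 10^-10
pKa = -log(5.77 × 10^-10) = 9.24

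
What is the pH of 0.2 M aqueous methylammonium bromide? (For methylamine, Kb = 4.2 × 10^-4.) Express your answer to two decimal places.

pH = 5.66

CH3NH3+ is the conjugate acid of the weak base CH3NH2.
Ka = Kw/Kb = 1.0×10^-14 / 4.2 × 10^-4 = 2.38 × 10^-11
From the ICE table, Ka = [H+]²/(0.2 − [H+]) = 2.38 × 10^-11.
Neglecting [H+] in the denominator: [H+] = √(2.38 × 10^-11 × 0.2) = 2.18 × 10^-6 M
([H+]/C₀ = 0.0011% < 5%, so the approximation holds.)
pH = −log[H+] = −log(2.18 × 10^-6) = 5.66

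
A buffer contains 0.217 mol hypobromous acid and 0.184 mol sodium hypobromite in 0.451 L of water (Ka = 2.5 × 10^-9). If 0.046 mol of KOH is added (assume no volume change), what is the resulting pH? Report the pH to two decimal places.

After neutralization: n(HOBr) = 0.171 mol, n(OBr-) = 0.23 mol.
pKa = −log(2.5 × 10^-9) = 8.602
pH = pKa + log([A⁻]/[HA]) = 8.602 + log(0.23/0.171) = 8.602 +0.129

pH = 8.73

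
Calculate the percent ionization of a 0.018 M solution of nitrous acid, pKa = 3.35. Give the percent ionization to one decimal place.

HNO2 ⇌ NO2- + H+; let x = [H+] at equilibrium.
Ka = 10^(−3.35) = 4.47 × 10^-4
Solve x² + 0.000447x − 8.05e-06 = 0 → x = 2.62 × 10^-3 M
% ionization = x/C₀ × 100% = 2.62 × 10^-3/0.018 × 100% = 14.6%

14.6%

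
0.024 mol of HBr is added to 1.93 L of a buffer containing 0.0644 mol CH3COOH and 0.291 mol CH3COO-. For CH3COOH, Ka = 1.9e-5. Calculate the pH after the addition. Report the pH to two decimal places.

pH = 5.20

After neutralization: n(CH3COOH) = 0.0884 mol, n(CH3COO-) = 0.267 mol.
pKa = −log(1.9 × 10^-5) = 4.721
pH = pKa + log(n_CH3COO-/n_CH3COOH) = 4.721 + log(0.267/0.0884) = 4.721 + (+0.480)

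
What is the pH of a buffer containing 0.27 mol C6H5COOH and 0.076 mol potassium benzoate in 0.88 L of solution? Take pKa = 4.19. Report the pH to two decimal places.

Henderson–Hasselbalch: pH = pKa + log([C6H5COO-]/[C6H5COOH]) = 4.19 + log(0.076/0.27)
pH = 4.19 + (-0.551) = 3.64

pH = 3.64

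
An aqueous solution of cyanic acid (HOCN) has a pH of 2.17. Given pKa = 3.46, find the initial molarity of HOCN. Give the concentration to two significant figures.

[H+] = 10^(-2.17) = 6.76 × 10^-3 M = x
Ka = 10^(−3.46) = 3.47 × 10^-4
Ka = x²/(C₀ − x) ⇒ C₀ = x + x²/Ka
C₀ = 6.76 × 10^-3 + (6.76 × 10^-3)²/(3.47 × 10^-4) = 1.38 × 10^-1 M

C₀ = 1.4 × 10^-1 M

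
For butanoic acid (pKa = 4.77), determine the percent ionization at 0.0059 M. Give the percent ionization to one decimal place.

CH3(CH2)2COOH ⇌ CH3(CH2)2COO- + H+; let x = [H+] at equilibrium.
Ka = 10^(−4.77) = 1.70 × 10^-5
Ka = x²/(C₀ − x); solving the quadratic gives x = 3.08 × 10^-4 M.
Fraction ionized = 3.08 × 10^-4 / 0.0059 = 0.0522 → 5.2%

5.2%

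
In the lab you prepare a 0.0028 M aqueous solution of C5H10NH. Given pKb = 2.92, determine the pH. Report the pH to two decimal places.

C5H10NH + H2O ⇌ C5H10NH2+ + OH-
Kb = 10^(−2.92) = 1.20 × 10^-3
From the ICE table, Kb = [OH-]²/(0.0028 − [OH-]) = 1.20 × 10^-3.
[OH-] is not negligible relative to C₀; solve [OH-]² + 0.0012·[OH-] − 3.36e-06 = 0.
[OH-] = [−0.0012 + √(0.0012² + 1.34e-05)]/2 = 1.33 × 10^-3 M
pOH = 2.88, so pH = 14.00 − pOH = 11.12

pH = 11.12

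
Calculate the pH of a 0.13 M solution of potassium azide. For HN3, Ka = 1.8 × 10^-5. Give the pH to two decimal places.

pH = 8.93

N3- is the conjugate base of the weak acid HN3.
Kb = Kw/Ka = 1.0×10^-14 / 1.8 × 10^-5 = 5.56 × 10^-10
Kb = x²/(0.13 − x) = 5.56 × 10^-10
Neglecting x in the denominator: x = √(5.56 × 10^-10 × 0.13) = 8.50 × 10^-6 M
Check: 0.0065% ionized — well under 5%, approximation valid.
pOH = 5.07, so pH = 14.00 − pOH = 8.93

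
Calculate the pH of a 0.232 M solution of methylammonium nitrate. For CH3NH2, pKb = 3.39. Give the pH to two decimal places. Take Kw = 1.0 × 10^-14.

pH = 5.62

CH3NH3+ is the conjugate acid of the weak base CH3NH2.
Kb = 10^(−3.39) = 4.07 × 10^-4
Ka = Kw/Kb = 1.0×10^-14 / 4.07 × 10^-4 = 2.46 × 10^-11
From the ICE table, Ka = [H+]²/(0.232 − [H+]) = 2.46 × 10^-11.
Neglecting [H+] in the denominator: [H+] = √(2.46 × 10^-11 × 0.232) = 2.39 × 10^-6 M
([H+]/C₀ = 0.001% < 5%, so the approximation holds.)
pH = −log(2.39 × 10^-6) = 5.62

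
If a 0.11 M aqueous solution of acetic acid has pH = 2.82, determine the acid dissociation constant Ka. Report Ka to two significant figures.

[H+] = 10^(-2.82) = 1.51 × 10^-3 M
At equilibrium [HA] = 0.11 − 1.51 × 10^-3 = 1.08 × 10^-1 M
Ka = [H+][A-]/[HA] = (1.51 × 10^-3)² / 1.08 × 10^-1 = 2.1 × 10^-5

Ka = 2.1 × 10^-5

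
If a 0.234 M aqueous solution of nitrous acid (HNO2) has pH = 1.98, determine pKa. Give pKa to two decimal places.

pKa = 3.31

[H+] = 10^(-1.98) = 1.05 × 10^-2 M
At equilibrium [HA] = 0.234 − 1.05 × 10^-2 = 2.24 × 10^-1 M
Ka = [H+][A-]/[HA] = (1.05 × 10^-2)² / 2.24 × 10^-1 = 4.92 × 10^-4
pKa = -log(4.92 × 10^-4) = 3.31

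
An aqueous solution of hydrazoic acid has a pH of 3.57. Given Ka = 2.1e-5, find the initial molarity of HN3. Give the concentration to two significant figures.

[H+] = 10^(-3.57) = 2.69 × 10^-4 M = x
Ka = x²/(C₀ − x) ⇒ C₀ = x + x²/Ka
C₀ = 2.69 × 10^-4 + (2.69 × 10^-4)²/(2.1 × 10^-5) = 3.71 × 10^-3 M

C₀ = 3.7 × 10^-3 M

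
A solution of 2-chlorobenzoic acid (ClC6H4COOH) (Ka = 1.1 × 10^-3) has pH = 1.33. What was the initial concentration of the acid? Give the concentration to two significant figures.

[H+] = 10^(-1.33) = 4.68 × 10^-2 M = x
Ka = x²/(C₀ − x) ⇒ C₀ = x + x²/Ka
C₀ = 4.68 × 10^-2 + (4.68 × 10^-2)²/(1.1 × 10^-3) = 2.04 M

C₀ = 2.0 M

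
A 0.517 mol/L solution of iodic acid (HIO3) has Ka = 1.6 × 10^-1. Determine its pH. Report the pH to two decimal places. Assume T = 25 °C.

pH = 0.66

HIO3 ⇌ IO3- + H+
From the ICE table, Ka = x²/(0.517 − x) = 1.6 × 10^-1.
x is not negligible relative to C₀; solve x² + 0.16·x − 0.0827 = 0.
x = [−0.16 + √(0.16² + 0.331)]/2 = 2.19 × 10^-1 M
pH = −log[H+] = −log(2.19 × 10^-1) = 0.66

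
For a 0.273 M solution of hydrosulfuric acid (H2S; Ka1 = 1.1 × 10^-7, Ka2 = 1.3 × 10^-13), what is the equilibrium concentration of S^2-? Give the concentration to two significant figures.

First ionization gives [H+] ≈ [HS-] = 1.73 × 10^-4 M.
Second step: Ka2 = [H+][S^2-]/[HS-] ≈ [S^2-] (since [H+] ≈ [HS-]).
So [S^2-] ≈ Ka2.

1.3 × 10^-13 M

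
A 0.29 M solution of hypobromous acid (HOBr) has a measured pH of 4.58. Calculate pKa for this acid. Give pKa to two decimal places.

[H+] = 10^(-4.58) = 2.63 × 10^-5 M
At equilibrium [HA] = 0.29 − 2.63 × 10^-5 = 2.90 × 10^-1 M
Ka = [H+][A-]/[HA] = (2.63 × 10^-5)² / 2.90 × 10^-1 = 2.39 × 10^-9
pKa = -log(2.39 × 10^-9) = 8.62

pKa = 8.62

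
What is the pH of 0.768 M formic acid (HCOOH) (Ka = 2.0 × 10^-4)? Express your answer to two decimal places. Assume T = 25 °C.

HCOOH ⇌ HCOO- + H+
Let x = [H+] at equilibrium. Ka = x²/(0.768 − x).
Assume x ≪ 0.768: x ≈ √(2.0 × 10^-4 × 0.768) = 1.24 × 10^-2 M
Check: 1.6% ionized — well under 5%, approximation valid.
pH = −log(1.24 × 10^-2) = 1.91

pH = 1.91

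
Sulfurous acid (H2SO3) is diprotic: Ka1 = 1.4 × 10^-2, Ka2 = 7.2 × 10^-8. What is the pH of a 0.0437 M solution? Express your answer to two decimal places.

pH = 1.73

Ka1 ≫ Ka2, so treat the first dissociation as the only significant source of H+.
Ka1 = x²/(0.0437 − x) = 1.4 × 10^-2
Solving the quadratic: x = (−Ka1 + √(Ka1² + 4·Ka1·C₀))/2 = 1.87 × 10^-2 M
pH = −log(1.87 × 10^-2) = 1.73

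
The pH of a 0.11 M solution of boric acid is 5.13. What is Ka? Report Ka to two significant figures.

[H+] = 10^(-5.13) = 7.41 × 10^-6 M
At equilibrium [HA] = 0.11 − 7.41 × 10^-6 = 1.10 × 10^-1 M
Ka = [H+][A-]/[HA] = (7.41 × 10^-6)² / 1.10 × 10^-1 = 5.0 × 10^-10

Ka = 5.0 × 10^-10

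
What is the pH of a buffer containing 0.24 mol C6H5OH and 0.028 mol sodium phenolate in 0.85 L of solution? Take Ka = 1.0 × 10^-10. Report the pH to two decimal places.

pH = 9.07

pKa = −log(1.0 × 10^-10) = 10.000
Using pH = pKa + log([base]/[acid]) with [base]/[acid] = 0.028/0.24:
pH = 10.000 + (-0.933) = 9.07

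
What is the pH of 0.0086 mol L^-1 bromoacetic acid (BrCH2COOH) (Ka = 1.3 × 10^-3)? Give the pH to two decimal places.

BrCH2COOH ⇌ BrCH2COO- + H+
From the ICE table, Ka = x²/(0.0086 − x) = 1.3 × 10^-3.
The 5% rule fails; solving x² + Ka·x − Ka·C₀ = 0 exactly:
x = (−Ka + √(Ka² + 4·Ka·C₀))/2 = 2.76 × 10^-3 M
pH = −log(2.76 × 10^-3) = 2.56

pH = 2.56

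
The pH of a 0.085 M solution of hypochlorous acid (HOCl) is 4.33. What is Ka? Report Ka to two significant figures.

[H+] = 10^(-4.33) = 4.68 × 10^-5 M
At equilibrium [HA] = 0.085 − 4.68 × 10^-5 = 8.50 × 10^-2 M
Ka = [H+][A-]/[HA] = (4.68 × 10^-5)² / 8.50 × 10^-2 = 2.6 × 10^-8

Ka = 2.6 × 10^-8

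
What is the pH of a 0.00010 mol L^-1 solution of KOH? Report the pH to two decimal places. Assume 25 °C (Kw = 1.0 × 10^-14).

pH = 10.00

KOH is a strong base; [OH-] = 0.0001 M.
pOH = -log(0.0001) = 4.00
pH = 14.00 - 4.00 = 10.00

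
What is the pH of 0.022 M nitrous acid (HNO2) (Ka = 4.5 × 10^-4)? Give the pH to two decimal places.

HNO2 ⇌ NO2- + H+
Ka = [H+]²/(0.022 − [H+]) = 4.5 × 10^-4
[H+] is not negligible relative to C₀; solve [H+]² + 0.00045·[H+] − 9.9e-06 = 0.
[H+] = (−Ka + √(Ka² + 4·Ka·C₀))/2 = 2.93 × 10^-3 M
pH = −log(2.93 × 10^-3) = 2.53

pH = 2.53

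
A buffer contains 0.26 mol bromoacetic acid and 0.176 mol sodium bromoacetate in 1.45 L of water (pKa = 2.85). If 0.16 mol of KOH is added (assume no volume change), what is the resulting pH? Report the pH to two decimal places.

OH- converts BrCH2COOH to BrCH2COO-: BrCH2COOH → 0.1 mol, BrCH2COO- → 0.336 mol.
Henderson–Hasselbalch with mole ratio 0.336/0.1: pH = 2.85 + (+0.526)

pH = 3.38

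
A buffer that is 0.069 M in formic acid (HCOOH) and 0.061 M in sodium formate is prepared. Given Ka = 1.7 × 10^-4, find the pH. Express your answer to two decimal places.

pH = 3.72

pKa = −log(1.7 × 10^-4) = 3.770
Using pH = pKa + log([base]/[acid]) with [base]/[acid] = 0.061/0.069:
pH = 3.770 + (-0.054) = 3.72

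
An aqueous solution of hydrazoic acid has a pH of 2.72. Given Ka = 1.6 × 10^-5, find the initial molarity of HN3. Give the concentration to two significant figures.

C₀ = 2.3 × 10^-1 M

[H+] = 10^(-2.72) = 1.91 × 10^-3 M = x
Ka = x²/(C₀ − x) ⇒ C₀ = x + x²/Ka
C₀ = 1.91 × 10^-3 + (1.91 × 10^-3)²/(1.6 × 10^-5) = 2.30 × 10^-1 M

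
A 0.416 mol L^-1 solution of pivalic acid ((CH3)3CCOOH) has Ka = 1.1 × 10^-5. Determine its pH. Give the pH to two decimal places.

(CH3)3CCOOH ⇌ (CH3)3CCOO- + H+
Ka = [H+]²/(0.416 − [H+]) = 1.1 × 10^-5
Neglecting [H+] in the denominator: [H+] = √(1.1 × 10^-5 × 0.416) = 2.14 × 10^-3 M
pH = −log(2.14 × 10^-3) = 2.67

pH = 2.67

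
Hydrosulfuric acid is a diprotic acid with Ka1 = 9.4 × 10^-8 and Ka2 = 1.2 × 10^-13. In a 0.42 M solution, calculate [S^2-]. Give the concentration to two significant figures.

First ionization gives [H+] ≈ [HS-] = 1.99 × 10^-4 M.
Second step: Ka2 = [H+][S^2-]/[HS-] ≈ [S^2-] (since [H+] ≈ [HS-]).
So [S^2-] ≈ Ka2.

1.2 × 10^-13 M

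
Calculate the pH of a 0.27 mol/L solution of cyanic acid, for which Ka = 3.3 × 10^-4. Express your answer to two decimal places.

pH = 2.03

HOCN ⇌ OCN- + H+
Ka = [H+]²/(0.27 − [H+]) = 3.3 × 10^-4
Assume [H+] ≪ 0.27: [H+] ≈ √(3.3 × 10^-4 × 0.27) = 9.44 × 10^-3 M
pH = −log[H+] = −log(9.44 × 10^-3) = 2.03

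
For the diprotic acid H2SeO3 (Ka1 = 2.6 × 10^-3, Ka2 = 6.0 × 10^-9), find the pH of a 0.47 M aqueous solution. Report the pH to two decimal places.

Ka1 ≫ Ka2, so treat the first dissociation as the only significant source of H+.
Ka1 = x²/(0.47 − x) = 2.6 × 10^-3
Solving the quadratic: x = (−Ka1 + √(Ka1² + 4·Ka1·C₀))/2 = 3.37 × 10^-2 M
pH = −log(3.37 × 10^-2) = 1.47

pH = 1.47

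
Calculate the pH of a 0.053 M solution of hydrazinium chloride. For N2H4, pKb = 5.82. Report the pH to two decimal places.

N2H5+ is the conjugate acid of the weak base N2H4.
Kb = 10^(−5.82) = 1.51 × 10^-6
Ka = Kw/Kb = 1.0×10^-14 / 1.51 × 10^-6 = 6.62 × 10^-9
From the ICE table, Ka = x²/(0.053 − x) = 6.62 × 10^-9.
Since Ka ≪ C₀, x ≈ √(Ka·C₀) = 1.87 × 10^-5 M.
Check: 0.035% ionized — well under 5%, approximation valid.
pH = −log(1.87 × 10^-5) = 4.73

pH = 4.73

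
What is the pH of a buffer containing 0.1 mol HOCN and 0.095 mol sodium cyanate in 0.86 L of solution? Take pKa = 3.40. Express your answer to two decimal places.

pH = 3.38

pH = pKa + log([A⁻]/[HA]) = 3.40 + log(0.095/0.1)
pH = 3.40 + (-0.022) = 3.38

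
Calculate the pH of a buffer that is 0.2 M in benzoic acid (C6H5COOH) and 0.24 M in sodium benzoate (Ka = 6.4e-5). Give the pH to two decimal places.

pKa = −log(6.4 × 10^-5) = 4.194
Using pH = pKa + log([base]/[acid]) with [base]/[acid] = 0.24/0.2:
pH = 4.194 + (+0.079) = 4.27

pH = 4.27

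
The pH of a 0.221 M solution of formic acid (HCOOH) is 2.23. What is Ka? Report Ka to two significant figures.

Ka = 1.6 × 10^-4

[H+] = 10^(-2.23) = 5.89 × 10^-3 M
At equilibrium [HA] = 0.221 − 5.89 × 10^-3 = 2.15 × 10^-1 M
Ka = [H+][A-]/[HA] = (5.89 × 10^-3)² / 2.15 × 10^-1 = 1.6 × 10^-4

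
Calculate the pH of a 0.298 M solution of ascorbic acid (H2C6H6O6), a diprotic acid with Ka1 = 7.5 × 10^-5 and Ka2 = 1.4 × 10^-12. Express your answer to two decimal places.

pH = 2.33

Since Ka1 ≫ Ka2, the first ionization dominates [H+].
Ka1 = x²/(0.298 − x) = 7.5 × 10^-5
x ≈ √(7.5 × 10^-5 × 0.298) = 4.73 × 10^-3 M
pH = −log(4.73 × 10^-3) = 2.33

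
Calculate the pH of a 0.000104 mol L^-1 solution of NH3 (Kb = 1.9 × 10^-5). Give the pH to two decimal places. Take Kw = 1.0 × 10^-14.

NH3 + H2O ⇌ NH4+ + OH-
From the ICE table, Kb = x²/(0.000104 − x) = 1.9 × 10^-5.
The 5% rule fails; solving x² + Kb·x − Kb·C₀ = 0 exactly:
x = [−1.9e-05 + √(1.9e-05² + 7.9e-09)]/2 = 3.60 × 10^-5 M
pOH = −log(3.60 × 10^-5) = 4.44; pH = 14.00 − 4.44 = 9.56

pH = 9.56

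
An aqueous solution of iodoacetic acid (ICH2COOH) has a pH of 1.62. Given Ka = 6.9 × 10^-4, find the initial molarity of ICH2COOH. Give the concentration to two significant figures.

[H+] = 10^(-1.62) = 2.40 × 10^-2 M = x
Ka = x²/(C₀ − x) ⇒ C₀ = x + x²/Ka
C₀ = 2.40 × 10^-2 + (2.40 × 10^-2)²/(6.9 × 10^-4) = 8.59 × 10^-1 M

C₀ = 8.6 × 10^-1 M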